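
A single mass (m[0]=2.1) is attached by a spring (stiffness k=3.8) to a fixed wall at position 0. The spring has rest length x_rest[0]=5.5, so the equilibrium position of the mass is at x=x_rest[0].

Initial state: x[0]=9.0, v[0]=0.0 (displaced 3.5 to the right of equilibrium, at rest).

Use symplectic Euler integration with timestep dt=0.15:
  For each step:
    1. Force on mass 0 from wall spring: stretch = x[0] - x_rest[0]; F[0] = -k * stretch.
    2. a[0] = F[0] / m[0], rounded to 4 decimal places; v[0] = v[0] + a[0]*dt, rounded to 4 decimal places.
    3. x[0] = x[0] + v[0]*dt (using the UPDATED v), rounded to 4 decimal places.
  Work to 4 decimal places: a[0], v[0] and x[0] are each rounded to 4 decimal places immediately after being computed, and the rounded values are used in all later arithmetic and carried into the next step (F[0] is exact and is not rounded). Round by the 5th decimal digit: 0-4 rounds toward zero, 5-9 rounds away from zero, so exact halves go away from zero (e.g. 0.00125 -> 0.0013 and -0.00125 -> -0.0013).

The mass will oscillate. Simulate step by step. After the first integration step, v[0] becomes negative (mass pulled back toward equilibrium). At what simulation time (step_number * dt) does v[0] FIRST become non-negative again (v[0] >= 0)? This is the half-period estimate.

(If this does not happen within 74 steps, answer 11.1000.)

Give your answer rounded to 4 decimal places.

Answer: 2.4000

Derivation:
Step 0: x=[9.0000] v=[0.0000]
Step 1: x=[8.8575] v=[-0.9500]
Step 2: x=[8.5783] v=[-1.8613]
Step 3: x=[8.1738] v=[-2.6968]
Step 4: x=[7.6604] v=[-3.4225]
Step 5: x=[7.0591] v=[-4.0089]
Step 6: x=[6.3943] v=[-4.4321]
Step 7: x=[5.6931] v=[-4.6748]
Step 8: x=[4.9840] v=[-4.7272]
Step 9: x=[4.2959] v=[-4.5871]
Step 10: x=[3.6569] v=[-4.2603]
Step 11: x=[3.0929] v=[-3.7600]
Step 12: x=[2.6269] v=[-3.1066]
Step 13: x=[2.2779] v=[-2.3268]
Step 14: x=[2.0601] v=[-1.4522]
Step 15: x=[1.9823] v=[-0.5185]
Step 16: x=[2.0477] v=[0.4363]
First v>=0 after going negative at step 16, time=2.4000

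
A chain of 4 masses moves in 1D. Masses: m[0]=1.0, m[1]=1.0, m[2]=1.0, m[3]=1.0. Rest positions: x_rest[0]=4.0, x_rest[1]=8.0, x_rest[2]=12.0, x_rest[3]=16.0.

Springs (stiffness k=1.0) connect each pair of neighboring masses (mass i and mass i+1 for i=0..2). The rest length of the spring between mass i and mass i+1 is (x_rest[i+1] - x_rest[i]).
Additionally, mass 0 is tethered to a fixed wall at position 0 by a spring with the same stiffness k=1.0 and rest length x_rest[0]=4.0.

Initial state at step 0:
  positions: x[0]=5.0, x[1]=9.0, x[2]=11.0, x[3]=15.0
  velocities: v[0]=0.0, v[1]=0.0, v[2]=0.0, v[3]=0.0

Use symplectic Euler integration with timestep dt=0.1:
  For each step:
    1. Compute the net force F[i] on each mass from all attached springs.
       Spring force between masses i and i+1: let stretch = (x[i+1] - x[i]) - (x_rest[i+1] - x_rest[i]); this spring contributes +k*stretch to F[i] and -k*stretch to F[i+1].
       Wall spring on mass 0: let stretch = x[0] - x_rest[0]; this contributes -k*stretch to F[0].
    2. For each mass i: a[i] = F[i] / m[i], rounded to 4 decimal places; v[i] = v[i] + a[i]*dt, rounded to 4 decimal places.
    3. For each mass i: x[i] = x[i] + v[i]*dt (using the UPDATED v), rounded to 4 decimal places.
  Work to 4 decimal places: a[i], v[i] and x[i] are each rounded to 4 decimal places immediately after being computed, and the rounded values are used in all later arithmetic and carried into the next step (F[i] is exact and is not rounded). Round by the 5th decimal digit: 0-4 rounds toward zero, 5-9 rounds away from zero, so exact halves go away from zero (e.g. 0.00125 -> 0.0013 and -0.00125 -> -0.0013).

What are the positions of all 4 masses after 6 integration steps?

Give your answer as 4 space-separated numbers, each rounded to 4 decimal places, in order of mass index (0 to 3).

Step 0: x=[5.0000 9.0000 11.0000 15.0000] v=[0.0000 0.0000 0.0000 0.0000]
Step 1: x=[4.9900 8.9800 11.0200 15.0000] v=[-0.1000 -0.2000 0.2000 0.0000]
Step 2: x=[4.9700 8.9405 11.0594 15.0002] v=[-0.2000 -0.3950 0.3940 0.0020]
Step 3: x=[4.9400 8.8825 11.1170 15.0010] v=[-0.3000 -0.5802 0.5762 0.0079]
Step 4: x=[4.9000 8.8074 11.1911 15.0030] v=[-0.3998 -0.7510 0.7412 0.0195]
Step 5: x=[4.8501 8.7171 11.2795 15.0068] v=[-0.4991 -0.9034 0.8840 0.0383]
Step 6: x=[4.7904 8.6137 11.3796 15.0134] v=[-0.5974 -1.0339 1.0005 0.0656]

Answer: 4.7904 8.6137 11.3796 15.0134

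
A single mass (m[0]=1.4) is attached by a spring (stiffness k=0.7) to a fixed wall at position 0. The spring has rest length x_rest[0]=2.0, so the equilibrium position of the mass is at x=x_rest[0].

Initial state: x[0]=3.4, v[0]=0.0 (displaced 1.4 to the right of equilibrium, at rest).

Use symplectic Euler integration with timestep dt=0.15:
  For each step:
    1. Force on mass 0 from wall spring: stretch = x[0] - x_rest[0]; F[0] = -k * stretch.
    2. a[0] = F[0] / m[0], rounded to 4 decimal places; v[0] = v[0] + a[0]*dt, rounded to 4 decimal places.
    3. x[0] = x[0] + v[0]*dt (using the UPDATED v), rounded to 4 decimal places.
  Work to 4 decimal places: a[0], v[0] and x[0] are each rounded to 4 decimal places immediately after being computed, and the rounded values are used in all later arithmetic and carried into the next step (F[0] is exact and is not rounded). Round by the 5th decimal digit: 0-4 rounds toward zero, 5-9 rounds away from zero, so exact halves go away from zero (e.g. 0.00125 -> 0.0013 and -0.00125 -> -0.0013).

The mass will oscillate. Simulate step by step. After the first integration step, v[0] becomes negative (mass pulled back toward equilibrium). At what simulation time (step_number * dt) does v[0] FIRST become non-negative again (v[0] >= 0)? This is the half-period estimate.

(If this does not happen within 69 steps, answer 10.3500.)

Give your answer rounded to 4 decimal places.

Answer: 4.5000

Derivation:
Step 0: x=[3.4000] v=[0.0000]
Step 1: x=[3.3843] v=[-0.1050]
Step 2: x=[3.3530] v=[-0.2088]
Step 3: x=[3.3065] v=[-0.3103]
Step 4: x=[3.2453] v=[-0.4083]
Step 5: x=[3.1700] v=[-0.5017]
Step 6: x=[3.0816] v=[-0.5895]
Step 7: x=[2.9810] v=[-0.6706]
Step 8: x=[2.8694] v=[-0.7442]
Step 9: x=[2.7480] v=[-0.8094]
Step 10: x=[2.6182] v=[-0.8655]
Step 11: x=[2.4814] v=[-0.9119]
Step 12: x=[2.3392] v=[-0.9480]
Step 13: x=[2.1932] v=[-0.9734]
Step 14: x=[2.0450] v=[-0.9879]
Step 15: x=[1.8963] v=[-0.9913]
Step 16: x=[1.7488] v=[-0.9835]
Step 17: x=[1.6041] v=[-0.9647]
Step 18: x=[1.4639] v=[-0.9350]
Step 19: x=[1.3297] v=[-0.8948]
Step 20: x=[1.2030] v=[-0.8445]
Step 21: x=[1.0853] v=[-0.7847]
Step 22: x=[0.9779] v=[-0.7161]
Step 23: x=[0.8820] v=[-0.6394]
Step 24: x=[0.7987] v=[-0.5556]
Step 25: x=[0.7289] v=[-0.4655]
Step 26: x=[0.6734] v=[-0.3702]
Step 27: x=[0.6328] v=[-0.2707]
Step 28: x=[0.6076] v=[-0.1682]
Step 29: x=[0.5980] v=[-0.0638]
Step 30: x=[0.6042] v=[0.0414]
First v>=0 after going negative at step 30, time=4.5000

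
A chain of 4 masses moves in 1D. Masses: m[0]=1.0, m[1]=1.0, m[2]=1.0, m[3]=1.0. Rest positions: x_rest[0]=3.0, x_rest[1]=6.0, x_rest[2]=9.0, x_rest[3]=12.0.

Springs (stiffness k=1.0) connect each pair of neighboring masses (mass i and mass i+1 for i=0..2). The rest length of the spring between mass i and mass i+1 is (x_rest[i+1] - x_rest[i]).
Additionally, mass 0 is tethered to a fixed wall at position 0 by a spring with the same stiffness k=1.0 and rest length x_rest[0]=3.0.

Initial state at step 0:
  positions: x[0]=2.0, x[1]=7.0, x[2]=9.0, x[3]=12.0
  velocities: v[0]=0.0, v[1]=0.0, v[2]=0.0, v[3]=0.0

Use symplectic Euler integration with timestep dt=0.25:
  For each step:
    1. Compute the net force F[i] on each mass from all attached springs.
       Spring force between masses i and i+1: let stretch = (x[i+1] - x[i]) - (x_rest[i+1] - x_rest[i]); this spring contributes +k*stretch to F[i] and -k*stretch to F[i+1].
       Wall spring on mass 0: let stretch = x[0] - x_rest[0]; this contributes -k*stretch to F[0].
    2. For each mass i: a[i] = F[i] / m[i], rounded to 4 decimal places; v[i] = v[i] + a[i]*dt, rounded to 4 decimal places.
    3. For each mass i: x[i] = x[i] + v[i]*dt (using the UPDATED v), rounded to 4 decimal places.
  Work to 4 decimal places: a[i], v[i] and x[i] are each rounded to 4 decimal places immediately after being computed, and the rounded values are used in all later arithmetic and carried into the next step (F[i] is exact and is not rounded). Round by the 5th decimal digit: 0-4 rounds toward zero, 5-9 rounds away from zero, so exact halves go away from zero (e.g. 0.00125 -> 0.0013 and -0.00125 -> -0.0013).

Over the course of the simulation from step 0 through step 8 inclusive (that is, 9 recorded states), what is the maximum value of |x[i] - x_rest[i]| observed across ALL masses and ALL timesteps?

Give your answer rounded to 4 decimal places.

Answer: 1.0473

Derivation:
Step 0: x=[2.0000 7.0000 9.0000 12.0000] v=[0.0000 0.0000 0.0000 0.0000]
Step 1: x=[2.1875 6.8125 9.0625 12.0000] v=[0.7500 -0.7500 0.2500 0.0000]
Step 2: x=[2.5274 6.4766 9.1680 12.0039] v=[1.3594 -1.3438 0.4219 0.0156]
Step 3: x=[2.9561 6.0620 9.2825 12.0181] v=[1.7149 -1.6583 0.4580 0.0566]
Step 4: x=[3.3942 5.6546 9.3667 12.0488] v=[1.7524 -1.6297 0.3368 0.1227]
Step 5: x=[3.7615 5.3379 9.3865 12.0994] v=[1.4690 -1.2668 0.0793 0.2022]
Step 6: x=[3.9922 5.1757 9.3229 12.1679] v=[0.9227 -0.6488 -0.2546 0.2740]
Step 7: x=[4.0473 5.1987 9.1779 12.2461] v=[0.2205 0.0921 -0.5802 0.3128]
Step 8: x=[3.9214 5.3985 8.9759 12.3201] v=[-0.5035 0.7991 -0.8080 0.2958]
Max displacement = 1.0473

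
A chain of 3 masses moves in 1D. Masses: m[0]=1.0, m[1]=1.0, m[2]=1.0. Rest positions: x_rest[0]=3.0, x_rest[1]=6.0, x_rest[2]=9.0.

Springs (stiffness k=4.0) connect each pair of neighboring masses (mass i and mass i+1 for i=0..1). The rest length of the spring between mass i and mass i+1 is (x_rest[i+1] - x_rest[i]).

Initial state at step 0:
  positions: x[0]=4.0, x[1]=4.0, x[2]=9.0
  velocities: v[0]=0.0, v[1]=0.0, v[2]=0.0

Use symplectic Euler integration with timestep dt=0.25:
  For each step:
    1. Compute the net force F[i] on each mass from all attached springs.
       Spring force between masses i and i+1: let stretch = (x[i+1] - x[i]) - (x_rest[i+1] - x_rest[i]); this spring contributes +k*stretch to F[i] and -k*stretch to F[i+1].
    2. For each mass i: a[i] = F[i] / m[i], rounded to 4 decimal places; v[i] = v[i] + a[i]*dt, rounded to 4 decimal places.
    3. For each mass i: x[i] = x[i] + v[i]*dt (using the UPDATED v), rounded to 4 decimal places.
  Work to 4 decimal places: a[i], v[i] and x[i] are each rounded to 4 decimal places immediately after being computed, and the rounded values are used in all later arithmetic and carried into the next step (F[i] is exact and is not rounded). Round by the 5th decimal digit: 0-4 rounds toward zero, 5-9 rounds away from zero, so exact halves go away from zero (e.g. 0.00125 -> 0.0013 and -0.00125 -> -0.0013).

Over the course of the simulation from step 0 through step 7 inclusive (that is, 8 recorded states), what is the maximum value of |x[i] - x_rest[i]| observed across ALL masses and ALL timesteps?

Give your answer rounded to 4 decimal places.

Answer: 2.0106

Derivation:
Step 0: x=[4.0000 4.0000 9.0000] v=[0.0000 0.0000 0.0000]
Step 1: x=[3.2500 5.2500 8.5000] v=[-3.0000 5.0000 -2.0000]
Step 2: x=[2.2500 6.8125 7.9375] v=[-4.0000 6.2500 -2.2500]
Step 3: x=[1.6406 7.5156 7.8438] v=[-2.4375 2.8125 -0.3750]
Step 4: x=[1.7500 6.8320 8.4180] v=[0.4375 -2.7343 2.2968]
Step 5: x=[2.3799 5.2744 9.3457] v=[2.5195 -6.2303 3.7108]
Step 6: x=[2.9834 4.0110 10.0056] v=[2.4140 -5.0535 2.6395]
Step 7: x=[3.0938 3.9894 9.9168] v=[0.4416 -0.0865 -0.3551]
Max displacement = 2.0106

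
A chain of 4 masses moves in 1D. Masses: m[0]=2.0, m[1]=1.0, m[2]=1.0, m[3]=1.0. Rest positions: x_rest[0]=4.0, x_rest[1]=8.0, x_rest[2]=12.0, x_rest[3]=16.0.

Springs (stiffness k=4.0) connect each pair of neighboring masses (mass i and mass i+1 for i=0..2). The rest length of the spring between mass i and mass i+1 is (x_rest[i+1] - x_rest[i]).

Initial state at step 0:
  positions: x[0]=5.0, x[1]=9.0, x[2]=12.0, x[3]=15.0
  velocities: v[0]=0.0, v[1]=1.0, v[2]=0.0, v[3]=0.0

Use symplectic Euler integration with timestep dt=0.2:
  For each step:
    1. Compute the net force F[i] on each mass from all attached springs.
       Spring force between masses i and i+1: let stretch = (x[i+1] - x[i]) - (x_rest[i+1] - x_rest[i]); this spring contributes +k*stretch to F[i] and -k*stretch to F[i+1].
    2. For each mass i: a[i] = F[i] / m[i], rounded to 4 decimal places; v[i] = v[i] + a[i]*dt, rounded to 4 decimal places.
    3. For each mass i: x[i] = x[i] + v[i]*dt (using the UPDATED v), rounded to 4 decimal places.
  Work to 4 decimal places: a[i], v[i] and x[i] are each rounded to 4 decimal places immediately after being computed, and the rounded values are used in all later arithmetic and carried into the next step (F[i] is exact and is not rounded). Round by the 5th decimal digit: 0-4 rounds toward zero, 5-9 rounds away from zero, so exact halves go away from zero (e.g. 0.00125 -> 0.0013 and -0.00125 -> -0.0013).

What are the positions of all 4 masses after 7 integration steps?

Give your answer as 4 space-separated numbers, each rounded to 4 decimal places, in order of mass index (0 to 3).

Answer: 4.5544 8.2136 12.7182 17.3597

Derivation:
Step 0: x=[5.0000 9.0000 12.0000 15.0000] v=[0.0000 1.0000 0.0000 0.0000]
Step 1: x=[5.0000 9.0400 12.0000 15.1600] v=[0.0000 0.2000 0.0000 0.8000]
Step 2: x=[5.0032 8.9072 12.0320 15.4544] v=[0.0160 -0.6640 0.1600 1.4720]
Step 3: x=[4.9987 8.6497 12.1116 15.8412] v=[-0.0224 -1.2874 0.3981 1.9341]
Step 4: x=[4.9663 8.3620 12.2341 16.2713] v=[-0.1620 -1.4387 0.6123 2.1504]
Step 5: x=[4.8856 8.1505 12.3830 16.6954] v=[-0.4037 -1.0576 0.7444 2.1206]
Step 6: x=[4.7461 8.0938 12.5447 17.0695] v=[-0.6977 -0.2835 0.8083 1.8707]
Step 7: x=[4.5544 8.2136 12.7182 17.3597] v=[-0.9586 0.5991 0.8674 1.4509]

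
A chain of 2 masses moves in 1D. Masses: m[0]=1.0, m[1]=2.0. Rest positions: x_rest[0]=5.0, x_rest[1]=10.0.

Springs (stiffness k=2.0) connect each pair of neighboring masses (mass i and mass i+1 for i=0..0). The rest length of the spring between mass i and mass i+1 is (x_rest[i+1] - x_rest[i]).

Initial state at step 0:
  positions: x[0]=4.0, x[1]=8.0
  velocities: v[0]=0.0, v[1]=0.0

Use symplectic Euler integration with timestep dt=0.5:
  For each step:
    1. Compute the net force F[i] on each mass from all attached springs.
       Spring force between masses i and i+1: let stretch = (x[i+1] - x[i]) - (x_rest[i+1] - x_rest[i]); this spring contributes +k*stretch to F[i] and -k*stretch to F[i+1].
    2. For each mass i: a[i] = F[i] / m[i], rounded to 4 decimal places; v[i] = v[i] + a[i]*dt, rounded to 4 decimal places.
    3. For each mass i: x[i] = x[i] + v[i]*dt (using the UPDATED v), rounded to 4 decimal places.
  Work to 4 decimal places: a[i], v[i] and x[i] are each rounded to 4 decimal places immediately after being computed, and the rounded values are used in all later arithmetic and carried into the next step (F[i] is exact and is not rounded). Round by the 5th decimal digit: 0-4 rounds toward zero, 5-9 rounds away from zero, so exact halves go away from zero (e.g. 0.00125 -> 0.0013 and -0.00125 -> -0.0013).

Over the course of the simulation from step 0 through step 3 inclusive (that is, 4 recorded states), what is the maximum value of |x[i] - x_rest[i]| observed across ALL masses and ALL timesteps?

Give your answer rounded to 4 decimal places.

Answer: 2.4062

Derivation:
Step 0: x=[4.0000 8.0000] v=[0.0000 0.0000]
Step 1: x=[3.5000 8.2500] v=[-1.0000 0.5000]
Step 2: x=[2.8750 8.5625] v=[-1.2500 0.6250]
Step 3: x=[2.5938 8.7032] v=[-0.5625 0.2813]
Max displacement = 2.4062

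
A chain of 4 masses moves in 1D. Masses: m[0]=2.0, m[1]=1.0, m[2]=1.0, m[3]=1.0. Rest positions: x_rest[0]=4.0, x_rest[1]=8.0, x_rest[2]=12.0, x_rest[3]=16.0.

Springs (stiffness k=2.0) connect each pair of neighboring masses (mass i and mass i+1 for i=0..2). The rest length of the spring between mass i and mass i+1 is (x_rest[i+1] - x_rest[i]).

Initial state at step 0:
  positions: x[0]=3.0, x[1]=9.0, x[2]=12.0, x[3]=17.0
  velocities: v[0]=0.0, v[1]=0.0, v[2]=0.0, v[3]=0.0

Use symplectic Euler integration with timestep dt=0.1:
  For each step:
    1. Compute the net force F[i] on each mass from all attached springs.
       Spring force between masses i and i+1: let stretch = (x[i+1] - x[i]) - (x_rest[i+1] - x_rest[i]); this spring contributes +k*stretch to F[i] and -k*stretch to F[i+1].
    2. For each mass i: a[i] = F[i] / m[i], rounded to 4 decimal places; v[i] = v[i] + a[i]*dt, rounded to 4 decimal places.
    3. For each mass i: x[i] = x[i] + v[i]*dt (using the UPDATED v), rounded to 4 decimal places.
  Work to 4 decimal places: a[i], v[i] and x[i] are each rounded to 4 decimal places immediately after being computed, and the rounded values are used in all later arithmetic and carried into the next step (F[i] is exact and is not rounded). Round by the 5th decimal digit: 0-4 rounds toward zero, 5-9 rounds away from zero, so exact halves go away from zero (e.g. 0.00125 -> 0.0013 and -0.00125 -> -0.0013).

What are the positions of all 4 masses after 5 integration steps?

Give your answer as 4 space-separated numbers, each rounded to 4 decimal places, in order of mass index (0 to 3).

Step 0: x=[3.0000 9.0000 12.0000 17.0000] v=[0.0000 0.0000 0.0000 0.0000]
Step 1: x=[3.0200 8.9400 12.0400 16.9800] v=[0.2000 -0.6000 0.4000 -0.2000]
Step 2: x=[3.0592 8.8236 12.1168 16.9412] v=[0.3920 -1.1640 0.7680 -0.3880]
Step 3: x=[3.1160 8.6578 12.2242 16.8859] v=[0.5684 -1.6582 1.0742 -0.5529]
Step 4: x=[3.1883 8.4525 12.3535 16.8174] v=[0.7226 -2.0533 1.2933 -0.6852]
Step 5: x=[3.2732 8.2199 12.4941 16.7396] v=[0.8490 -2.3259 1.4059 -0.7780]

Answer: 3.2732 8.2199 12.4941 16.7396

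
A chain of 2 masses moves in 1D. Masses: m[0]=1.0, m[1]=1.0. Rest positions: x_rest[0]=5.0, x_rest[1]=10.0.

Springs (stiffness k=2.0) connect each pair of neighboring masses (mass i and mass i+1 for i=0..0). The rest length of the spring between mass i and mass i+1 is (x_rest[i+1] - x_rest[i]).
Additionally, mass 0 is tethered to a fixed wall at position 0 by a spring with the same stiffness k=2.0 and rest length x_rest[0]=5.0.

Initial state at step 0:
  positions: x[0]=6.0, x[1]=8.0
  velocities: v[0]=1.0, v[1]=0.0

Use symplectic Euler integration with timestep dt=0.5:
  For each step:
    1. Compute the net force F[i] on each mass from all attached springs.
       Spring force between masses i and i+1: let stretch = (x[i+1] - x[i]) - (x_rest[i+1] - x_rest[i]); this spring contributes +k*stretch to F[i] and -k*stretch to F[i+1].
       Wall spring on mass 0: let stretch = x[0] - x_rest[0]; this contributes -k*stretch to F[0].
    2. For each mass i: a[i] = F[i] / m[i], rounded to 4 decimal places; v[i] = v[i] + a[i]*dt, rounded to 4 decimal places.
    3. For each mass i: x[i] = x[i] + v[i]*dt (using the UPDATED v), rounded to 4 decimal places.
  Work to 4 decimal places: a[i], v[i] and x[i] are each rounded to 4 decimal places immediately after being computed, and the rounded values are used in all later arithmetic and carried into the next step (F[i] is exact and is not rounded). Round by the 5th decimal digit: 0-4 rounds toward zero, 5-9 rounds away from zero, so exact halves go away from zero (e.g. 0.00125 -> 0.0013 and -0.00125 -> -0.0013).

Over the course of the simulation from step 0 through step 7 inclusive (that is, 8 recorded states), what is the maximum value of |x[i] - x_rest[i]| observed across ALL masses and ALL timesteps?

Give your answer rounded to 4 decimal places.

Answer: 2.4688

Derivation:
Step 0: x=[6.0000 8.0000] v=[1.0000 0.0000]
Step 1: x=[4.5000 9.5000] v=[-3.0000 3.0000]
Step 2: x=[3.2500 11.0000] v=[-2.5000 3.0000]
Step 3: x=[4.2500 11.1250] v=[2.0000 0.2500]
Step 4: x=[6.5625 10.3125] v=[4.6250 -1.6250]
Step 5: x=[7.4688 10.1250] v=[1.8125 -0.3750]
Step 6: x=[5.9688 11.1094] v=[-3.0001 1.9688]
Step 7: x=[4.0547 12.0235] v=[-3.8283 1.8282]
Max displacement = 2.4688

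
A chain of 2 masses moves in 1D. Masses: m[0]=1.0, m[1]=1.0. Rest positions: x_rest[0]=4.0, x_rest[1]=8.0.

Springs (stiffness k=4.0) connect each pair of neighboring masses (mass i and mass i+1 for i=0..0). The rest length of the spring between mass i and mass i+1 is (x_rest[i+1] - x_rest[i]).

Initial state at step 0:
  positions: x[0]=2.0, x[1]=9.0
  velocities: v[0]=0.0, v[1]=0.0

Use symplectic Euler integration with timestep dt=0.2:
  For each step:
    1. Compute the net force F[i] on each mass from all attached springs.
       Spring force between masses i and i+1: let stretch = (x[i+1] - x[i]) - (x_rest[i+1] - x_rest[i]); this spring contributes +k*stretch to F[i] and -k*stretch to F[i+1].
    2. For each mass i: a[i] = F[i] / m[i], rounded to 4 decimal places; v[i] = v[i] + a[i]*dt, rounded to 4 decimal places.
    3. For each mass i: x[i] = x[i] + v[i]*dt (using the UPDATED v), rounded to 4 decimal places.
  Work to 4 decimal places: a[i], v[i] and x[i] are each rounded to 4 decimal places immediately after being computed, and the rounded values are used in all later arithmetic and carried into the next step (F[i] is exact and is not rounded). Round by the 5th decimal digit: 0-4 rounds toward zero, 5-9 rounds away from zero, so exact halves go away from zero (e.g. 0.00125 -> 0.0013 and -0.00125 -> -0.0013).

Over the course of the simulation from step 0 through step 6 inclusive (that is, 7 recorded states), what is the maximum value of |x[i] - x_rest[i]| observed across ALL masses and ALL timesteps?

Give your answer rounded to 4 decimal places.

Step 0: x=[2.0000 9.0000] v=[0.0000 0.0000]
Step 1: x=[2.4800 8.5200] v=[2.4000 -2.4000]
Step 2: x=[3.2864 7.7136] v=[4.0320 -4.0320]
Step 3: x=[4.1612 6.8388] v=[4.3738 -4.3738]
Step 4: x=[4.8244 6.1756] v=[3.3159 -3.3159]
Step 5: x=[5.0638 5.9362] v=[1.1969 -1.1969]
Step 6: x=[4.8028 6.1972] v=[-1.3052 1.3052]
Max displacement = 2.0638

Answer: 2.0638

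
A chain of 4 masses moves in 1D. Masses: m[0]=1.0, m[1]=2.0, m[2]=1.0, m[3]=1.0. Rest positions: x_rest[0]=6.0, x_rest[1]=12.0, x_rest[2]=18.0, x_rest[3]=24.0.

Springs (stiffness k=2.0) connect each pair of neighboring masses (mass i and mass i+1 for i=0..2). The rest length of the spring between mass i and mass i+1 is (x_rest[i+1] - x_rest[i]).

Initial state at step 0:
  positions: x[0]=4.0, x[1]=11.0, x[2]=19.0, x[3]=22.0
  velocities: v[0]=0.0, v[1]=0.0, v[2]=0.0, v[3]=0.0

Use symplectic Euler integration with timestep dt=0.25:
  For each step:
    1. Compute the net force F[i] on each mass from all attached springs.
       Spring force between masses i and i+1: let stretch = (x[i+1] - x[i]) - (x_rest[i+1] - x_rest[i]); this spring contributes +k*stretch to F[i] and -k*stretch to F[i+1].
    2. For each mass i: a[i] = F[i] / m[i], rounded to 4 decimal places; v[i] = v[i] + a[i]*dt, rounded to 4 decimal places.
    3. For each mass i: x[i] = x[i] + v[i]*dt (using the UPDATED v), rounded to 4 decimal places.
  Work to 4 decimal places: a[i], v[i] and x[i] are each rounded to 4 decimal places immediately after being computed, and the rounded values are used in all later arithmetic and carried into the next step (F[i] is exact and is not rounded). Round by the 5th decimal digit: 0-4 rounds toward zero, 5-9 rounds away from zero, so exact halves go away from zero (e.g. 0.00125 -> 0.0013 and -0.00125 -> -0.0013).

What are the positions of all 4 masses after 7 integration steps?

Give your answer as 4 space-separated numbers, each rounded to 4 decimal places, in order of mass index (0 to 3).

Answer: 6.0647 10.5243 16.3864 23.5006

Derivation:
Step 0: x=[4.0000 11.0000 19.0000 22.0000] v=[0.0000 0.0000 0.0000 0.0000]
Step 1: x=[4.1250 11.0625 18.3750 22.3750] v=[0.5000 0.2500 -2.5000 1.5000]
Step 2: x=[4.3672 11.1485 17.3359 23.0000] v=[0.9688 0.3438 -4.1563 2.5000]
Step 3: x=[4.7071 11.1973 16.2314 23.6670] v=[1.3595 0.1953 -4.4180 2.6680]
Step 4: x=[5.1083 11.1551 15.4271 24.1546] v=[1.6046 -0.1687 -3.2173 1.9502]
Step 5: x=[5.5153 11.0020 15.1797 24.3012] v=[1.6280 -0.6124 -0.9896 0.5865]
Step 6: x=[5.8582 10.7671 15.5503 24.0576] v=[1.3714 -0.9397 1.4823 -0.9743]
Step 7: x=[6.0647 10.5243 16.3864 23.5006] v=[0.8259 -0.9711 3.3444 -2.2280]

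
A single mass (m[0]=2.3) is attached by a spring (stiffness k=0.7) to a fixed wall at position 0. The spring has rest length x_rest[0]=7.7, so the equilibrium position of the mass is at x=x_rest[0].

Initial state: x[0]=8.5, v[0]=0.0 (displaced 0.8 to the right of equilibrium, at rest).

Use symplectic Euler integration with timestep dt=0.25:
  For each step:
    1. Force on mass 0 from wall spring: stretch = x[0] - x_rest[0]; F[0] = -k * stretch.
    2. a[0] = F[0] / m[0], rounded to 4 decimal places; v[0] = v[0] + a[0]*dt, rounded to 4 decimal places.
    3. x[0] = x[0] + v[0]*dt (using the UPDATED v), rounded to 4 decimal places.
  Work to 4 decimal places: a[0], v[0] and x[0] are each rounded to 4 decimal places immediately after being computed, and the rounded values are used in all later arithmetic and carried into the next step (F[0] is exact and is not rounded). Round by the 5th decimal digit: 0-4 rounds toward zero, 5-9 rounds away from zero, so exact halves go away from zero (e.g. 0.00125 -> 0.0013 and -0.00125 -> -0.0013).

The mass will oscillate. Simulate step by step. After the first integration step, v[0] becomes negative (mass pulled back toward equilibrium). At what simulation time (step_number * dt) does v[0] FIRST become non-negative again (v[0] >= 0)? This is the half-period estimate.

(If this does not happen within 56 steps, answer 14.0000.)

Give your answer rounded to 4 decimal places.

Answer: 5.7500

Derivation:
Step 0: x=[8.5000] v=[0.0000]
Step 1: x=[8.4848] v=[-0.0609]
Step 2: x=[8.4547] v=[-0.1206]
Step 3: x=[8.4102] v=[-0.1780]
Step 4: x=[8.3522] v=[-0.2320]
Step 5: x=[8.2818] v=[-0.2816]
Step 6: x=[8.2003] v=[-0.3259]
Step 7: x=[8.1093] v=[-0.3640]
Step 8: x=[8.0105] v=[-0.3952]
Step 9: x=[7.9058] v=[-0.4188]
Step 10: x=[7.7972] v=[-0.4345]
Step 11: x=[7.6867] v=[-0.4419]
Step 12: x=[7.5765] v=[-0.4409]
Step 13: x=[7.4686] v=[-0.4315]
Step 14: x=[7.3651] v=[-0.4139]
Step 15: x=[7.2680] v=[-0.3884]
Step 16: x=[7.1791] v=[-0.3555]
Step 17: x=[7.1001] v=[-0.3159]
Step 18: x=[7.0325] v=[-0.2703]
Step 19: x=[6.9776] v=[-0.2195]
Step 20: x=[6.9365] v=[-0.1645]
Step 21: x=[6.9099] v=[-0.1064]
Step 22: x=[6.8983] v=[-0.0463]
Step 23: x=[6.9020] v=[0.0147]
First v>=0 after going negative at step 23, time=5.7500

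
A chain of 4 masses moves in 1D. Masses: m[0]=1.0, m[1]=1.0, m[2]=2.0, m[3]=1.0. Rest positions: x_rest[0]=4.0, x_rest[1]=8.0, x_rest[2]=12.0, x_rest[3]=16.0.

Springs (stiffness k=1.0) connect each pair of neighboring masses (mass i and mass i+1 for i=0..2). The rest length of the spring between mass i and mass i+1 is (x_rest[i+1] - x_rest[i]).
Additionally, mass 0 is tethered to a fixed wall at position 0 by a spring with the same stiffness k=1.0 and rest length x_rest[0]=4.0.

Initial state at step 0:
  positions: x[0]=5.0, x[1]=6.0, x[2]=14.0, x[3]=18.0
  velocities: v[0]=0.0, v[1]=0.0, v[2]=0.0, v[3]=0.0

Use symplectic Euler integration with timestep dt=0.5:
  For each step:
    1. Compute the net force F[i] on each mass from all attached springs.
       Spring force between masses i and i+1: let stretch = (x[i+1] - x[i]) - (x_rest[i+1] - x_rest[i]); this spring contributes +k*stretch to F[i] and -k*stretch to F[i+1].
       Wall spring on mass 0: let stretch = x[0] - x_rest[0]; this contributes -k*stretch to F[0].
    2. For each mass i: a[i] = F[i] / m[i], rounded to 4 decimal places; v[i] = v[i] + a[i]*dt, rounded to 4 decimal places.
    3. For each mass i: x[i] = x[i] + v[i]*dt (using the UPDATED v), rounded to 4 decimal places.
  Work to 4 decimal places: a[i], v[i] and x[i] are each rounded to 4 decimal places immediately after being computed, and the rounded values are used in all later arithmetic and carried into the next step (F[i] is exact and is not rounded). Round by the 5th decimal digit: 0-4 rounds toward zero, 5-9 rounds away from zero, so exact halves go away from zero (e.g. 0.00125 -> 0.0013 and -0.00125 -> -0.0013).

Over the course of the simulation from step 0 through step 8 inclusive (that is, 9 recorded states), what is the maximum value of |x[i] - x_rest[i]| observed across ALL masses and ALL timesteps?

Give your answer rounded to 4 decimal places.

Step 0: x=[5.0000 6.0000 14.0000 18.0000] v=[0.0000 0.0000 0.0000 0.0000]
Step 1: x=[4.0000 7.7500 13.5000 18.0000] v=[-2.0000 3.5000 -1.0000 0.0000]
Step 2: x=[2.9375 10.0000 12.8438 17.8750] v=[-2.1250 4.5000 -1.3125 -0.2500]
Step 3: x=[2.9063 11.1954 12.4610 17.4922] v=[-0.0625 2.3907 -0.7657 -0.7656]
Step 4: x=[4.2208 10.6349 12.5489 16.8516] v=[2.6289 -1.1211 0.1757 -1.2812]
Step 5: x=[6.0836 8.9493 12.9354 16.1353] v=[3.7256 -3.3712 0.7729 -1.4326]
Step 6: x=[7.1420 7.5438 13.2236 15.6190] v=[2.1167 -2.8110 0.5764 -1.0326]
Step 7: x=[6.5153 7.4578 13.1013 15.5039] v=[-1.2534 -0.1720 -0.2447 -0.2303]
Step 8: x=[4.4954 8.5471 12.5738 15.7881] v=[-4.0398 2.1785 -1.0550 0.5684]
Max displacement = 3.1954

Answer: 3.1954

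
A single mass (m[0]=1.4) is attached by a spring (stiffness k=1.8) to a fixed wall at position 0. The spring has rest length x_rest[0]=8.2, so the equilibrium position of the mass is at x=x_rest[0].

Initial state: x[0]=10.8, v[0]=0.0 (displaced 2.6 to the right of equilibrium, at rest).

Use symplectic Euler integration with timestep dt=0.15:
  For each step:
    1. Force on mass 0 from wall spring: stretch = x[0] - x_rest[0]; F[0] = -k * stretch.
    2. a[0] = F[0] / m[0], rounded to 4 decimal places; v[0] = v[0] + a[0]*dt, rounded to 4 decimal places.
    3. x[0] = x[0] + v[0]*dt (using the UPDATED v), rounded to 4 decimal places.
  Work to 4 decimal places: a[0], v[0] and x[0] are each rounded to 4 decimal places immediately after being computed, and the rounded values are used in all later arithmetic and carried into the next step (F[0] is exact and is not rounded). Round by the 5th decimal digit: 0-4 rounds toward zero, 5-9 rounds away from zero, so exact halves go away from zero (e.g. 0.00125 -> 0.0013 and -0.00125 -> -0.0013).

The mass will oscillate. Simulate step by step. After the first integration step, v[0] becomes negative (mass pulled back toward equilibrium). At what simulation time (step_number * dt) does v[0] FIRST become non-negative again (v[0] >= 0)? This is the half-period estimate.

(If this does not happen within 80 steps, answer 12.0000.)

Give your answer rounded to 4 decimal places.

Step 0: x=[10.8000] v=[0.0000]
Step 1: x=[10.7248] v=[-0.5014]
Step 2: x=[10.5766] v=[-0.9883]
Step 3: x=[10.3596] v=[-1.4466]
Step 4: x=[10.0801] v=[-1.8631]
Step 5: x=[9.7462] v=[-2.2257]
Step 6: x=[9.3676] v=[-2.5239]
Step 7: x=[8.9552] v=[-2.7491]
Step 8: x=[8.5210] v=[-2.8948]
Step 9: x=[8.0775] v=[-2.9567]
Step 10: x=[7.6375] v=[-2.9331]
Step 11: x=[7.2138] v=[-2.8246]
Step 12: x=[6.8186] v=[-2.6344]
Step 13: x=[6.4634] v=[-2.3680]
Step 14: x=[6.1584] v=[-2.0331]
Step 15: x=[5.9125] v=[-1.6394]
Step 16: x=[5.7328] v=[-1.1982]
Step 17: x=[5.6244] v=[-0.7224]
Step 18: x=[5.5905] v=[-0.2257]
Step 19: x=[5.6321] v=[0.2776]
First v>=0 after going negative at step 19, time=2.8500

Answer: 2.8500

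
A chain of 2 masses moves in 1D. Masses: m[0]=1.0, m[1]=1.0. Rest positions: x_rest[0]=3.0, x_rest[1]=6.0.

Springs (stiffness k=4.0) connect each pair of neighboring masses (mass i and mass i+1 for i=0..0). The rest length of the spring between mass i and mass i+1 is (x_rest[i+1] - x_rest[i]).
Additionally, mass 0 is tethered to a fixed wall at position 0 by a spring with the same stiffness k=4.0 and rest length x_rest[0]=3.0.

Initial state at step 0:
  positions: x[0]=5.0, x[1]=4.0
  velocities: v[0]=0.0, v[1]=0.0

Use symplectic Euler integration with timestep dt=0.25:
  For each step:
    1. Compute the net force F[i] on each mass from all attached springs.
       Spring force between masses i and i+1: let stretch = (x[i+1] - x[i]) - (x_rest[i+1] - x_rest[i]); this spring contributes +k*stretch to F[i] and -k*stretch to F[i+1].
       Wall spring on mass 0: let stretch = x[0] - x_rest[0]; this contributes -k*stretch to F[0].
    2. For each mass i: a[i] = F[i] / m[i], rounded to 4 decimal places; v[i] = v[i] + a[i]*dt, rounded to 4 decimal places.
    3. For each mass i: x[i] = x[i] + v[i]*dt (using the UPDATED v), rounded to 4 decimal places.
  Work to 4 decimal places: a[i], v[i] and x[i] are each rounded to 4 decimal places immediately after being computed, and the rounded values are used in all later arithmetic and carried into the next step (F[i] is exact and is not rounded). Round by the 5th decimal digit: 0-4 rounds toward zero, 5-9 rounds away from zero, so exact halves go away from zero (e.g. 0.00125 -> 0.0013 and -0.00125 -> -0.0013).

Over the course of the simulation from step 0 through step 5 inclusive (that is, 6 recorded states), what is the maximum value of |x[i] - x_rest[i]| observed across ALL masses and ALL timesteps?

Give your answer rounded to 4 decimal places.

Step 0: x=[5.0000 4.0000] v=[0.0000 0.0000]
Step 1: x=[3.5000 5.0000] v=[-6.0000 4.0000]
Step 2: x=[1.5000 6.3750] v=[-8.0000 5.5000]
Step 3: x=[0.3438 7.2813] v=[-4.6250 3.6250]
Step 4: x=[0.8360 7.2032] v=[1.9687 -0.3125]
Step 5: x=[2.7110 6.2833] v=[7.4999 -3.6797]
Max displacement = 2.6562

Answer: 2.6562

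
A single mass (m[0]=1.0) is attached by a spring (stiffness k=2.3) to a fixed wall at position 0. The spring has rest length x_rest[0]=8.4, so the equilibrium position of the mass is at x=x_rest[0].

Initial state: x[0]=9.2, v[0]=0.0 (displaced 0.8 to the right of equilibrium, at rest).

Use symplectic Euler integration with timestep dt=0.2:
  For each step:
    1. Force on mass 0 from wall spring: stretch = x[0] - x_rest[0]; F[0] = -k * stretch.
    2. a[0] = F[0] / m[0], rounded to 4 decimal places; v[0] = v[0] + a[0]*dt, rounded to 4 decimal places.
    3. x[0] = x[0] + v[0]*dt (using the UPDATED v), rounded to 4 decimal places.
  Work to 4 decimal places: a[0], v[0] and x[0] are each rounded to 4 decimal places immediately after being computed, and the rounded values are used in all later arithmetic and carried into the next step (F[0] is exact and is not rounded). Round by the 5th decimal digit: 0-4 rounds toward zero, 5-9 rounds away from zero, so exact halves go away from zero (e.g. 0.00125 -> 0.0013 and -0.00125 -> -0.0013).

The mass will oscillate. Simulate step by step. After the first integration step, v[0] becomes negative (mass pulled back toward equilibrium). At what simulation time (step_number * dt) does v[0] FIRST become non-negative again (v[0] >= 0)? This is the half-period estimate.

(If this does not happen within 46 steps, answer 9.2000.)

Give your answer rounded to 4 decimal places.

Answer: 2.2000

Derivation:
Step 0: x=[9.2000] v=[0.0000]
Step 1: x=[9.1264] v=[-0.3680]
Step 2: x=[8.9860] v=[-0.7021]
Step 3: x=[8.7917] v=[-0.9717]
Step 4: x=[8.5613] v=[-1.1519]
Step 5: x=[8.3161] v=[-1.2261]
Step 6: x=[8.0786] v=[-1.1875]
Step 7: x=[7.8707] v=[-1.0397]
Step 8: x=[7.7115] v=[-0.7962]
Step 9: x=[7.6156] v=[-0.4795]
Step 10: x=[7.5919] v=[-0.1187]
Step 11: x=[7.6425] v=[0.2530]
First v>=0 after going negative at step 11, time=2.2000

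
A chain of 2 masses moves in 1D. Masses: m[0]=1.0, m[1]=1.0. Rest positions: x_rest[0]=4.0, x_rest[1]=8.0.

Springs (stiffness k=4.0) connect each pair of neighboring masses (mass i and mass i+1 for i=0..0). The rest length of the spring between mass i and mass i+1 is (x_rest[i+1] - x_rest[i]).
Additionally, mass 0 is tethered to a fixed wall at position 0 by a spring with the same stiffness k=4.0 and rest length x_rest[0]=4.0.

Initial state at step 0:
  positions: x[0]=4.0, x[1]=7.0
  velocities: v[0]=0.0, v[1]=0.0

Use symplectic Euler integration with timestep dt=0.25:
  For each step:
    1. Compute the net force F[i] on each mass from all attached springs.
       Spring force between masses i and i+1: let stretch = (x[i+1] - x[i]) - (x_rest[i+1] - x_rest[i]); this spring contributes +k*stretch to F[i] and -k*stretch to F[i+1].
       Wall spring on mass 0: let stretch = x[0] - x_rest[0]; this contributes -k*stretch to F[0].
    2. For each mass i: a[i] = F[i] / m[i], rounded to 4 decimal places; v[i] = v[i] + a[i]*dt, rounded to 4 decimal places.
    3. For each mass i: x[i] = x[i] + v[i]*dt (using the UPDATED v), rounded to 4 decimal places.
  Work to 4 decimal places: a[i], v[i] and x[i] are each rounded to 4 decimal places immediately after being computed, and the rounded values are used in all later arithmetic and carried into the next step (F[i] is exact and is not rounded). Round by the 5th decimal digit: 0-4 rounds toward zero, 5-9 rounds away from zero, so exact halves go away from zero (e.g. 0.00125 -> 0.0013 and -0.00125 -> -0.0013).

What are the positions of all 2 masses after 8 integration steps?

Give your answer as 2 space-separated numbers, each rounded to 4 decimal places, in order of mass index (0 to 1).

Answer: 4.7383 8.4299

Derivation:
Step 0: x=[4.0000 7.0000] v=[0.0000 0.0000]
Step 1: x=[3.7500 7.2500] v=[-1.0000 1.0000]
Step 2: x=[3.4375 7.6250] v=[-1.2500 1.5000]
Step 3: x=[3.3125 7.9531] v=[-0.5000 1.3125]
Step 4: x=[3.5195 8.1211] v=[0.8281 0.6719]
Step 5: x=[3.9971 8.1387] v=[1.9102 0.0703]
Step 6: x=[4.5108 8.1209] v=[2.0547 -0.0713]
Step 7: x=[4.7993 8.2006] v=[1.1540 0.3186]
Step 8: x=[4.7383 8.4299] v=[-0.2440 0.9173]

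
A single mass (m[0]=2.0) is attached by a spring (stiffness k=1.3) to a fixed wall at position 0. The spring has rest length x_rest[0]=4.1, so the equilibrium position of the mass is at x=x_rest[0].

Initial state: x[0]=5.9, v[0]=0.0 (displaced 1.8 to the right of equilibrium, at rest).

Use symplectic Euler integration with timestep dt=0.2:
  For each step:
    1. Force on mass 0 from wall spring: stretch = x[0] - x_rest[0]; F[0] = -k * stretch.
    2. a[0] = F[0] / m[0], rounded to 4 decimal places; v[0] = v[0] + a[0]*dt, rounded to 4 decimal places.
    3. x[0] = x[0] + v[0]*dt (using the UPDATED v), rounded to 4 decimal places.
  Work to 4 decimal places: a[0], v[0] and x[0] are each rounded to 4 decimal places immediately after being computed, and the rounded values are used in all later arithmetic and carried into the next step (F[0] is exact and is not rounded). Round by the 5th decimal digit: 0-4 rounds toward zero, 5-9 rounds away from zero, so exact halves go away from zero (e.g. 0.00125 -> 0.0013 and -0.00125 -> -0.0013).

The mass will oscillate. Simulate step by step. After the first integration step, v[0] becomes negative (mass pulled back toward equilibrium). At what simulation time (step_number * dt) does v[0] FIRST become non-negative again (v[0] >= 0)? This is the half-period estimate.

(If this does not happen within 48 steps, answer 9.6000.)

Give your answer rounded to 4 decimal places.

Step 0: x=[5.9000] v=[0.0000]
Step 1: x=[5.8532] v=[-0.2340]
Step 2: x=[5.7608] v=[-0.4619]
Step 3: x=[5.6252] v=[-0.6778]
Step 4: x=[5.4500] v=[-0.8761]
Step 5: x=[5.2397] v=[-1.0516]
Step 6: x=[4.9997] v=[-1.1998]
Step 7: x=[4.7363] v=[-1.3168]
Step 8: x=[4.4564] v=[-1.3995]
Step 9: x=[4.1672] v=[-1.4458]
Step 10: x=[3.8763] v=[-1.4545]
Step 11: x=[3.5912] v=[-1.4254]
Step 12: x=[3.3193] v=[-1.3593]
Step 13: x=[3.0677] v=[-1.2578]
Step 14: x=[2.8430] v=[-1.1236]
Step 15: x=[2.6510] v=[-0.9602]
Step 16: x=[2.4966] v=[-0.7718]
Step 17: x=[2.3839] v=[-0.5634]
Step 18: x=[2.3158] v=[-0.3403]
Step 19: x=[2.2941] v=[-0.1084]
Step 20: x=[2.3194] v=[0.1264]
First v>=0 after going negative at step 20, time=4.0000

Answer: 4.0000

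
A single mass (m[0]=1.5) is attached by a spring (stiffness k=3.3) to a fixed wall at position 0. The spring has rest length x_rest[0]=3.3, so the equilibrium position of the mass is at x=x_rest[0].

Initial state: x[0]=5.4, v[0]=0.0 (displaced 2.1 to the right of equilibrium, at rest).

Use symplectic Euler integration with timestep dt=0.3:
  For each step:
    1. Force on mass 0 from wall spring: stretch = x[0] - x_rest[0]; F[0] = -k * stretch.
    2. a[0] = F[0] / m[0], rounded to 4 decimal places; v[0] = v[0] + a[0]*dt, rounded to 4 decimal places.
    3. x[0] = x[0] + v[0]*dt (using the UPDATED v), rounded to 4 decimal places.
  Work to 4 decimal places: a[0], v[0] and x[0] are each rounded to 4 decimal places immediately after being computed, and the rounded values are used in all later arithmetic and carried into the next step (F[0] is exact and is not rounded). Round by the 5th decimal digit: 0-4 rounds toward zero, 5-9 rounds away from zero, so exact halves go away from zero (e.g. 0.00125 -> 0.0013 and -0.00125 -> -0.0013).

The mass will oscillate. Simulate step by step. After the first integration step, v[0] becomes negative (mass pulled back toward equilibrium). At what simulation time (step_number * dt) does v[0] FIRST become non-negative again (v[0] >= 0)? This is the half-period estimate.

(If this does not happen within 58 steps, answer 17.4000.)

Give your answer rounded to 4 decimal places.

Step 0: x=[5.4000] v=[0.0000]
Step 1: x=[4.9842] v=[-1.3860]
Step 2: x=[4.2349] v=[-2.4976]
Step 3: x=[3.3005] v=[-3.1146]
Step 4: x=[2.3660] v=[-3.1149]
Step 5: x=[1.6165] v=[-2.4985]
Step 6: x=[1.2003] v=[-1.3874]
Step 7: x=[1.1998] v=[-0.0016]
Step 8: x=[1.6152] v=[1.3845]
First v>=0 after going negative at step 8, time=2.4000

Answer: 2.4000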